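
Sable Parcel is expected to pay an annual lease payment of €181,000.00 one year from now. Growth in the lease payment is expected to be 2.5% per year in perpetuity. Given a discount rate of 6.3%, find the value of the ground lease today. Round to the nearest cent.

Growing perpetuity: P = D₁ / (r − g) = €181,000.0000 / (0.063 − 0.025) = €4,763,157.89

€4763157.89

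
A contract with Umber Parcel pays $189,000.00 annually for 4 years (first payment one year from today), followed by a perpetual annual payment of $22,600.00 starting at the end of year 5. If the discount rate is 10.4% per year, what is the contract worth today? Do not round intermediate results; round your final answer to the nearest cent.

$740238.29

PV of 4-year annuity: $189,000.00 × [1 − (1+0.104)^−4] / 0.104 = 593953.62195
Perpetuity value at year 4: $22,600.00 / 0.104 = 217307.69231
PV of perpetuity: 217307.69231 / (1+0.104)^4 = 146284.66661
Total PV = 593953.62195 + 146284.66661 = 740238.28857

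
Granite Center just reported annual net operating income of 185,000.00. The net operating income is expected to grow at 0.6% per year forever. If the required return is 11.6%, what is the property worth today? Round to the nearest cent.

1691909.09

D₁ = D₀ × (1 + g) = 185,000.00 × 1.006 = 186,110.0000
Growing perpetuity: P = D₁ / (r − g) = 186,110.0000 / (0.116 − 0.006) = 1,691,909.09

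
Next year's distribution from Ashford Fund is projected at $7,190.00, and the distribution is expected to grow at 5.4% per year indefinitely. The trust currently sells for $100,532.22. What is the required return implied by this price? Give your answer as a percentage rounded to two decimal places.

12.55%

P = D₁/(r − g) ⇒ r = D₁/P + g = $7,190.0000/$100,532.22 + 0.054 = 0.071519 + 0.054 = 0.125519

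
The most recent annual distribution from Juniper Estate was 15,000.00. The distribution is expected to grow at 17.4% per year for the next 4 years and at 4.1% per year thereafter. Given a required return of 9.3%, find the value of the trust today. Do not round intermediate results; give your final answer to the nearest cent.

471667.51

D_1 = 17610.00000
D_2 = 20674.14000
D_3 = 24271.44036
D_4 = 28494.67098
Terminal value at year 4: TV = D_4×(1+g_2)/(r−g_2) = 29662.95249/0.052 = 570441.39409
P_0 = D_1/(1+r)^1 + D_2/(1+r)^2 + D_3/(1+r)^3 + D_4/(1+r)^4 + TV/(1+r)^4
    = 16111.61940 + 17305.61864 + 18588.10273 + 19965.62910 + 399696.53632 = 471667.50618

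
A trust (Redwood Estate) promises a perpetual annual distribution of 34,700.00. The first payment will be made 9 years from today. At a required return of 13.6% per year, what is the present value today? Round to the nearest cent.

91994.93

Value at end of year 8: C / r = 34,700.00 / 0.136 = 255,147.0588
Discount to today: PV = 255,147.0588 / (1 + 0.136)^8 = 255,147.0588 / 2.773490 = 91,994.93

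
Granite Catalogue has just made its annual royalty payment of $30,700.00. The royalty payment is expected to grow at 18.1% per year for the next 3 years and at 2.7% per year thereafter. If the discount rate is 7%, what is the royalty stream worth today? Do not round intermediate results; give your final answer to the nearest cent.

$1098477.70

D_1 = 36256.70000
D_2 = 42819.16270
D_3 = 50569.43115
Terminal value at year 3: TV = D_3×(1+g_2)/(r−g_2) = 51934.80579/0.043 = 1207786.18116
P_0 = D_1/(1+r)^1 + D_2/(1+r)^2 + D_3/(1+r)^3 + TV/(1+r)^3
    = 33884.76636 + 37399.91501 + 41279.71928 + 985913.29542 = 1098477.69607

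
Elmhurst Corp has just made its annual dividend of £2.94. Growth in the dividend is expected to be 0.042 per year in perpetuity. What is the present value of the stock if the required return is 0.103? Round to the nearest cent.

D₁ = D₀ × (1 + g) = £2.94 × 1.042 = £3.0635
Growing perpetuity: P = D₁ / (r − g) = £3.0635 / (0.103 − 0.042) = £50.22

£50.22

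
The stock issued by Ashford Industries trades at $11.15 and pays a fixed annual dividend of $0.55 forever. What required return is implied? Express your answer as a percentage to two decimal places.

P = C/r ⇒ r = C/P = $0.55/$11.15 = 0.049327

4.93%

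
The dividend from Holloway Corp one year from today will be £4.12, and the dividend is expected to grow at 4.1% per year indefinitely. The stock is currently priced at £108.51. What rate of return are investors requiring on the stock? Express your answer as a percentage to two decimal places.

P = D₁/(r − g) ⇒ r = D₁/P + g = £4.1200/£108.51 + 0.041 = 0.037969 + 0.041 = 0.078969

7.90%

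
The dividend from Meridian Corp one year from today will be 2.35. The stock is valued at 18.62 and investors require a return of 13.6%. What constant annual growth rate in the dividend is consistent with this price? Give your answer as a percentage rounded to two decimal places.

0.98%

P = D₁/(r−g) ⇒ g = r − D₁/P = 0.136 − 2.35/18.62 = 0.009792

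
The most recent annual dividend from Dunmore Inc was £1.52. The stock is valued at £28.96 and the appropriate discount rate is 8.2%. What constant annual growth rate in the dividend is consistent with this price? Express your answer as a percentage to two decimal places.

2.80%

P = D₀(1+g)/(r−g) ⇒ P(r−g) = D₀(1+g) ⇒ g(P+D₀) = P·r − D₀
g = (P·r − D₀)/(P + D₀) = (£28.96×0.082 − £1.52) / (£28.96 + £1.52) = 0.028042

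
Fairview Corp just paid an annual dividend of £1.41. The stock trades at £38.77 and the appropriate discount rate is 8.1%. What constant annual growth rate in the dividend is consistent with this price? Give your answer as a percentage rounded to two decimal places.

P = D₀(1+g)/(r−g) ⇒ P(r−g) = D₀(1+g) ⇒ g(P+D₀) = P·r − D₀
g = (P·r − D₀)/(P + D₀) = (£38.77×0.081 − £1.41) / (£38.77 + £1.41) = 0.043065

4.31%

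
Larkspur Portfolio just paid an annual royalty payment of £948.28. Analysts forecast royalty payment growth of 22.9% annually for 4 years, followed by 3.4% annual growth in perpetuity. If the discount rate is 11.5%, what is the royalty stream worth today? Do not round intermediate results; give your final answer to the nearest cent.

£22735.14

D_1 = 1165.43612
D_2 = 1432.32099
D_3 = 1760.32250
D_4 = 2163.43635
Terminal value at year 4: TV = D_4×(1+g_2)/(r−g_2) = 2236.99319/0.081 = 27617.19983
P_0 = D_1/(1+r)^1 + D_2/(1+r)^2 + D_3/(1+r)^3 + D_4/(1+r)^4 + TV/(1+r)^4
    = 1045.23419 + 1152.10118 + 1269.89449 + 1399.73123 + 17868.17400 = 22735.13509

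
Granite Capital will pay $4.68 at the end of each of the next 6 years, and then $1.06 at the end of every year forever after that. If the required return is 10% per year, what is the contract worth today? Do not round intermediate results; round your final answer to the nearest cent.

$26.37

PV of 6-year annuity: $4.68 × [1 − (1+0.1)^−6] / 0.1 = 20.38262
Perpetuity value at year 6: $1.06 / 0.1 = 10.60000
PV of perpetuity: 10.60000 / (1+0.1)^6 = 5.98342
Total PV = 20.38262 + 5.98342 = 26.36604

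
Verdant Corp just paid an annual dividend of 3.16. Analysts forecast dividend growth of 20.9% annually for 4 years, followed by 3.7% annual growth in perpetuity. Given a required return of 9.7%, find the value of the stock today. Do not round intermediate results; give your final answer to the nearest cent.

D_1 = 3.82044
D_2 = 4.61891
D_3 = 5.58426
D_4 = 6.75138
Terminal value at year 4: TV = D_4×(1+g_2)/(r−g_2) = 7.00118/0.06 = 116.68628
P_0 = D_1/(1+r)^1 + D_2/(1+r)^2 + D_3/(1+r)^3 + D_4/(1+r)^4 + TV/(1+r)^4
    = 3.48263 + 3.83819 + 4.23006 + 4.66193 + 80.57370 = 96.78650

96.79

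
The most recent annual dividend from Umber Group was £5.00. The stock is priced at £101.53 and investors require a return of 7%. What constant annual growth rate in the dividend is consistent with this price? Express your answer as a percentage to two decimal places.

P = D₀(1+g)/(r−g) ⇒ P(r−g) = D₀(1+g) ⇒ g(P+D₀) = P·r − D₀
g = (P·r − D₀)/(P + D₀) = (£101.53×0.07 − £5.00) / (£101.53 + £5.00) = 0.019779

1.98%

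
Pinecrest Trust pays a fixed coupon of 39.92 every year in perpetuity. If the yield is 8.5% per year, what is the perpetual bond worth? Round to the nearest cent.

469.65

Level perpetuity: PV = C / r = 39.92 / 0.085 = 469.65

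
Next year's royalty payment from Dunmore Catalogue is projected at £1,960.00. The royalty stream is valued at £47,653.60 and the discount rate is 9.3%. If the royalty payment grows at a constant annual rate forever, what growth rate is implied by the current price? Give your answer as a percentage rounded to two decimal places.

5.19%

P = D₁/(r−g) ⇒ g = r − D₁/P = 0.093 − £1,960.00/£47,653.60 = 0.051870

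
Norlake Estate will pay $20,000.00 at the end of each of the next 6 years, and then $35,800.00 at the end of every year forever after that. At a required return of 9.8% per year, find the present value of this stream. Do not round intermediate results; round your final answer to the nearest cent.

PV of 6-year annuity: $20,000.00 × [1 − (1+0.098)^−6] / 0.098 = 87618.12146
Perpetuity value at year 6: $35,800.00 / 0.098 = 365306.12245
PV of perpetuity: 365306.12245 / (1+0.098)^6 = 208469.68504
Total PV = 87618.12146 + 208469.68504 = 296087.80650

$296087.81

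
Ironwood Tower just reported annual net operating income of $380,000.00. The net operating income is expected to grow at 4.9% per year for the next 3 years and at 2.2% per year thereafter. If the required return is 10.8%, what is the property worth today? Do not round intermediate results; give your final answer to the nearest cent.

D_1 = 398620.00000
D_2 = 418152.38000
D_3 = 438641.84662
Terminal value at year 3: TV = D_3×(1+g_2)/(r−g_2) = 448291.96725/0.086 = 5212697.29355
P_0 = D_1/(1+r)^1 + D_2/(1+r)^2 + D_3/(1+r)^3 + TV/(1+r)^3
    = 359765.34296 + 340608.16315 + 322471.08587 + 3832156.39250 = 4855000.98448

$4855000.98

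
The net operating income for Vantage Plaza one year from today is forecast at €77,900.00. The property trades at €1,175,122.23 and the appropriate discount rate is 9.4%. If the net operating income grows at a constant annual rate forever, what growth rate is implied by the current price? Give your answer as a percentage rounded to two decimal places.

2.77%

P = D₁/(r−g) ⇒ g = r − D₁/P = 0.094 − €77,900.00/€1,175,122.23 = 0.027709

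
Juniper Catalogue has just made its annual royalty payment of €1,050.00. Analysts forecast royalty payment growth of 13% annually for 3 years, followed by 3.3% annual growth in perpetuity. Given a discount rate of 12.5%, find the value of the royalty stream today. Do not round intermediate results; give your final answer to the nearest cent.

D_1 = 1186.50000
D_2 = 1340.74500
D_3 = 1515.04185
Terminal value at year 3: TV = D_3×(1+g_2)/(r−g_2) = 1565.03823/0.092 = 17011.28512
P_0 = D_1/(1+r)^1 + D_2/(1+r)^2 + D_3/(1+r)^3 + TV/(1+r)^3
    = 1054.66667 + 1059.35407 + 1064.06231 + 11947.56925 = 15125.65230

€15125.65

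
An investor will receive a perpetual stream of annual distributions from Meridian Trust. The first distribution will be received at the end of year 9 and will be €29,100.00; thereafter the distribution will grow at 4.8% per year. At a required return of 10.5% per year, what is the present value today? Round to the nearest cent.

Value at end of year 8: C₁ / (r − g) = €29,100.00 / (0.105 − 0.048) = €510,526.3158
Discount to today: PV = €510,526.3158 / (1 + 0.105)^8 = €510,526.3158 / 2.222789 = €229,678.27

€229678.27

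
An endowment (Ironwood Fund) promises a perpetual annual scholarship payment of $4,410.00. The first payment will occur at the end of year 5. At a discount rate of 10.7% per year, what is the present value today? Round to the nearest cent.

$27445.07

Value at end of year 4: C / r = $4,410.00 / 0.107 = $41,214.9533
Discount to today: PV = $41,214.9533 / (1 + 0.107)^4 = $41,214.9533 / 1.501725 = $27,445.07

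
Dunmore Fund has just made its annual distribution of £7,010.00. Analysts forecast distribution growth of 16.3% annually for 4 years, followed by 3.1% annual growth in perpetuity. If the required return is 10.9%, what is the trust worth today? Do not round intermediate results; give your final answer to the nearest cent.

£143689.86

D_1 = 8152.63000
D_2 = 9481.50869
D_3 = 11026.99461
D_4 = 12824.39473
Terminal value at year 4: TV = D_4×(1+g_2)/(r−g_2) = 13221.95096/0.078 = 169512.19184
P_0 = D_1/(1+r)^1 + D_2/(1+r)^2 + D_3/(1+r)^3 + D_4/(1+r)^4 + TV/(1+r)^4
    = 7351.33454 + 7709.28951 + 8084.67421 + 8478.33734 + 112066.22812 = 143689.86371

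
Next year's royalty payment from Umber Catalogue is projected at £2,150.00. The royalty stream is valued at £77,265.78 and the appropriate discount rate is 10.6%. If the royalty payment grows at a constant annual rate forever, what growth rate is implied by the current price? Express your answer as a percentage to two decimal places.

7.82%

P = D₁/(r−g) ⇒ g = r − D₁/P = 0.106 − £2,150.00/£77,265.78 = 0.078174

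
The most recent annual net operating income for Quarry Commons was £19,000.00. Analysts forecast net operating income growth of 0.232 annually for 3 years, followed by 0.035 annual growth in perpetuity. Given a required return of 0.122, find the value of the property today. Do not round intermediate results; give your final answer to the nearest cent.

D_1 = 23408.00000
D_2 = 28838.65600
D_3 = 35529.22419
Terminal value at year 3: TV = D_3×(1+g_2)/(r−g_2) = 36772.74704/0.087 = 422675.25332
P_0 = D_1/(1+r)^1 + D_2/(1+r)^2 + D_3/(1+r)^3 + TV/(1+r)^3
    = 20862.74510 + 22908.11226 + 25154.00562 + 299245.92897 = 368170.79196

£368170.79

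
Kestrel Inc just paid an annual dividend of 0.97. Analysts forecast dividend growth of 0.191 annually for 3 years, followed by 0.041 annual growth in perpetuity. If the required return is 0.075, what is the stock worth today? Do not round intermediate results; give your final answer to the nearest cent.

D_1 = 1.15527
D_2 = 1.37593
D_3 = 1.63873
Terminal value at year 3: TV = D_3×(1+g_2)/(r−g_2) = 1.70592/0.034 = 50.17401
P_0 = D_1/(1+r)^1 + D_2/(1+r)^2 + D_3/(1+r)^3 + TV/(1+r)^3
    = 1.07467 + 1.19063 + 1.31911 + 40.38810 = 43.97252

43.97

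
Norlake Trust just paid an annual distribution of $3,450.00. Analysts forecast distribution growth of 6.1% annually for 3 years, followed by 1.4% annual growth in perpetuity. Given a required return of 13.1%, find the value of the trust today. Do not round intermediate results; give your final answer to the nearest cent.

$33805.67

D_1 = 3660.45000
D_2 = 3883.73745
D_3 = 4120.64543
Terminal value at year 3: TV = D_3×(1+g_2)/(r−g_2) = 4178.33447/0.117 = 35712.26043
P_0 = D_1/(1+r)^1 + D_2/(1+r)^2 + D_3/(1+r)^3 + TV/(1+r)^3
    = 3236.47215 + 3036.15999 + 2848.24558 + 24684.79502 = 33805.67274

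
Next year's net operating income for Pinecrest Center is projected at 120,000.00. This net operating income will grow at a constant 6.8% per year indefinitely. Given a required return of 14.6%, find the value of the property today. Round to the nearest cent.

1538461.54

Growing perpetuity: P = D₁ / (r − g) = 120,000.0000 / (0.146 − 0.068) = 1,538,461.54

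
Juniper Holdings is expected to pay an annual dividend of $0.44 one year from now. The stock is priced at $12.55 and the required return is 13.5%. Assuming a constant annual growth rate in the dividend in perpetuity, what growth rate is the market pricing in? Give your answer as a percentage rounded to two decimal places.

9.99%

P = D₁/(r−g) ⇒ g = r − D₁/P = 0.135 − $0.44/$12.55 = 0.099940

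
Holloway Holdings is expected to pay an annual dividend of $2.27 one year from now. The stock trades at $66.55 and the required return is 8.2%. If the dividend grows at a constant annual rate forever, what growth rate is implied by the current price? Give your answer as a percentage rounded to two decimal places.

4.79%

P = D₁/(r−g) ⇒ g = r − D₁/P = 0.082 − $2.27/$66.55 = 0.047890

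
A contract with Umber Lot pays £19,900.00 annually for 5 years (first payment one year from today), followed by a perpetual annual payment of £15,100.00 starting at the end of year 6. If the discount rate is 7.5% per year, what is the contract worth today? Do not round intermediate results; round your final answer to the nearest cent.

£220753.58

PV of 5-year annuity: £19,900.00 × [1 − (1+0.075)^−5] / 0.075 = 80513.10955
Perpetuity value at year 5: £15,100.00 / 0.075 = 201333.33333
PV of perpetuity: 201333.33333 / (1+0.075)^5 = 140240.47131
Total PV = 80513.10955 + 140240.47131 = 220753.58086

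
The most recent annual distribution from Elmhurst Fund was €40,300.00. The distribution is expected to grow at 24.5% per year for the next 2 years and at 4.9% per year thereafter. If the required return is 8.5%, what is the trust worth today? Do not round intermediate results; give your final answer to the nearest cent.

€1645475.00

D_1 = 50173.50000
D_2 = 62466.00750
Terminal value at year 2: TV = D_2×(1+g_2)/(r−g_2) = 65526.84187/0.036 = 1820190.05187
P_0 = D_1/(1+r)^1 + D_2/(1+r)^2 + TV/(1+r)^2
    = 46242.85714 + 53062.08032 + 1546170.06254 = 1645475.00000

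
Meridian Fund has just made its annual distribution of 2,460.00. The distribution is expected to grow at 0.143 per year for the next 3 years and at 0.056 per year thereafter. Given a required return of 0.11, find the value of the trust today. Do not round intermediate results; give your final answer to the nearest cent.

60353.66

D_1 = 2811.78000
D_2 = 3213.86454
D_3 = 3673.44717
Terminal value at year 3: TV = D_3×(1+g_2)/(r−g_2) = 3879.16021/0.054 = 71836.30020
P_0 = D_1/(1+r)^1 + D_2/(1+r)^2 + D_3/(1+r)^3 + TV/(1+r)^3
    = 2533.13514 + 2608.44456 + 2685.99291 + 52526.08357 = 60353.65617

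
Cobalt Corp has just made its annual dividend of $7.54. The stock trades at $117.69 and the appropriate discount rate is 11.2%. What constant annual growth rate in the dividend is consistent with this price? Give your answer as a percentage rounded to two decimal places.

P = D₀(1+g)/(r−g) ⇒ P(r−g) = D₀(1+g) ⇒ g(P+D₀) = P·r − D₀
g = (P·r − D₀)/(P + D₀) = ($117.69×0.112 − $7.54) / ($117.69 + $7.54) = 0.045047

4.50%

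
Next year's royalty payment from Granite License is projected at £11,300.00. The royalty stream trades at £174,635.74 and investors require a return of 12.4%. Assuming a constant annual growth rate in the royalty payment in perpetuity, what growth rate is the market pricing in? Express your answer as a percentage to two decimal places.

5.93%

P = D₁/(r−g) ⇒ g = r − D₁/P = 0.124 − £11,300.00/£174,635.74 = 0.059294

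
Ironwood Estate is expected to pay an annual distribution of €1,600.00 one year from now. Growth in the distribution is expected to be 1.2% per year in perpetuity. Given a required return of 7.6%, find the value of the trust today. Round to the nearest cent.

€25000.00

Growing perpetuity: P = D₁ / (r − g) = €1,600.0000 / (0.076 − 0.012) = €25,000.00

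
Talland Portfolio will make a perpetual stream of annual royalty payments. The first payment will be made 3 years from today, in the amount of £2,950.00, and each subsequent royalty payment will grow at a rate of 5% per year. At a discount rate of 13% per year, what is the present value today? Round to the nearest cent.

£28878.53

Value at end of year 2: C₁ / (r − g) = £2,950.00 / (0.13 − 0.05) = £36,875.0000
Discount to today: PV = £36,875.0000 / (1 + 0.13)^2 = £36,875.0000 / 1.276900 = £28,878.53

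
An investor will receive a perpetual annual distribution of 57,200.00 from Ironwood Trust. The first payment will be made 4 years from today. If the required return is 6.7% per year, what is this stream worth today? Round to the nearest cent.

Value at end of year 3: C / r = 57,200.00 / 0.067 = 853,731.3433
Discount to today: PV = 853,731.3433 / (1 + 0.067)^3 = 853,731.3433 / 1.214768 = 702,793.87

702793.87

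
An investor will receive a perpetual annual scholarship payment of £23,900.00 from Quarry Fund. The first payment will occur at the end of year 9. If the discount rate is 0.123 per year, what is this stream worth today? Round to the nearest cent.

£76816.54

Value at end of year 8: C / r = £23,900.00 / 0.123 = £194,308.9431
Discount to today: PV = £194,308.9431 / (1 + 0.123)^8 = £194,308.9431 / 2.529520 = £76,816.54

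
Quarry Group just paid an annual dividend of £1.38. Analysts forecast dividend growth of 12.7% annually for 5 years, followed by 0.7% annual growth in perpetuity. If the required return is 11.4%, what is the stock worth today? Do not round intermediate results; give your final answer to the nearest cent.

D_1 = 1.55526
D_2 = 1.75278
D_3 = 1.97538
D_4 = 2.22625
D_5 = 2.50899
Terminal value at year 5: TV = D_5×(1+g_2)/(r−g_2) = 2.52655/0.107 = 23.61263
P_0 = D_1/(1+r)^1 + D_2/(1+r)^2 + D_3/(1+r)^3 + D_4/(1+r)^4 + D_5/(1+r)^5 + TV/(1+r)^5
    = 1.39610 + 1.41240 + 1.42888 + 1.44555 + 1.46242 + 13.76317 = 20.90852

£20.91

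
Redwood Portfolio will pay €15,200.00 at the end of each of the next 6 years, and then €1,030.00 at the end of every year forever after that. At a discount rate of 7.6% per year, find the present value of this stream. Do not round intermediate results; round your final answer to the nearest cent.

PV of 6-year annuity: €15,200.00 × [1 − (1+0.076)^−6] / 0.076 = 71128.65307
Perpetuity value at year 6: €1,030.00 / 0.076 = 13552.63158
PV of perpetuity: 13552.63158 / (1+0.076)^6 = 8732.72943
Total PV = 71128.65307 + 8732.72943 = 79861.38250

€79861.38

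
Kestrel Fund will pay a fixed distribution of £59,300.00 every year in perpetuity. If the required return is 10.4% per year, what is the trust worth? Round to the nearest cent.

£570192.31

Level perpetuity: PV = C / r = £59,300.00 / 0.104 = £570,192.31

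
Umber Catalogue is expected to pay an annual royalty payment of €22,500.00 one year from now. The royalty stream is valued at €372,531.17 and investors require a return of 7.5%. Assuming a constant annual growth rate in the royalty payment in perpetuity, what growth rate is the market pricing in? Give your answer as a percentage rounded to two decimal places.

P = D₁/(r−g) ⇒ g = r − D₁/P = 0.075 − €22,500.00/€372,531.17 = 0.014602

1.46%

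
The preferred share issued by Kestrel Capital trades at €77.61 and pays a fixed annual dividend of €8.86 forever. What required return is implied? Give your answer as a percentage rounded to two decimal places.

P = C/r ⇒ r = C/P = €8.86/€77.61 = 0.114161

11.42%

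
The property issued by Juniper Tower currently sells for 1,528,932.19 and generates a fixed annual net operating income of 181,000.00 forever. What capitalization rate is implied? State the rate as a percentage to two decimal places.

11.84%

P = C/r ⇒ r = C/P = 181,000.00/1,528,932.19 = 0.118383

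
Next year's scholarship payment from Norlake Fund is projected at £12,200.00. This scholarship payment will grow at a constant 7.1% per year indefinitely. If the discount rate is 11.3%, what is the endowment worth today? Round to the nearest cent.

Growing perpetuity: P = D₁ / (r − g) = £12,200.0000 / (0.113 − 0.071) = £290,476.19

£290476.19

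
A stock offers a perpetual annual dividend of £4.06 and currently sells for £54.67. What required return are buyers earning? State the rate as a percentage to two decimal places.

P = C/r ⇒ r = C/P = £4.06/£54.67 = 0.074264

7.43%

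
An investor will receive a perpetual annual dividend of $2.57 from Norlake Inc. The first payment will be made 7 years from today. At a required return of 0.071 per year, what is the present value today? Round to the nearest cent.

$23.98

Value at end of year 6: C / r = $2.57 / 0.071 = $36.1972
Discount to today: PV = $36.1972 / (1 + 0.071)^6 = $36.1972 / 1.509165 = $23.98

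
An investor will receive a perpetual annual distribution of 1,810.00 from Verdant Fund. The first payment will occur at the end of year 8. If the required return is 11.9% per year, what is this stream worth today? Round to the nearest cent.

6923.43

Value at end of year 7: C / r = 1,810.00 / 0.119 = 15,210.0840
Discount to today: PV = 15,210.0840 / (1 + 0.119)^7 = 15,210.0840 / 2.196902 = 6,923.43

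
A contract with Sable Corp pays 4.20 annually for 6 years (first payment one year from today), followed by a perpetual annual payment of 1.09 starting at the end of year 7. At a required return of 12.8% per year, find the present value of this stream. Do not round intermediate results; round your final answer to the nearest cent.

PV of 6-year annuity: 4.20 × [1 − (1+0.128)^−6] / 0.128 = 16.88364
Perpetuity value at year 6: 1.09 / 0.128 = 8.51562
PV of perpetuity: 8.51562 / (1+0.128)^6 = 4.13392
Total PV = 16.88364 + 4.13392 = 21.01756

21.02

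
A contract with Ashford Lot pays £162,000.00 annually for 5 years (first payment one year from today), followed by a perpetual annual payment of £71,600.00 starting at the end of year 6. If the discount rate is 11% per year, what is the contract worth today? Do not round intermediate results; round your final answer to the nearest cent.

£985018.18

PV of 5-year annuity: £162,000.00 × [1 − (1+0.11)^−5] / 0.11 = 598735.31686
Perpetuity value at year 5: £71,600.00 / 0.11 = 650909.09091
PV of perpetuity: 650909.09091 / (1+0.11)^5 = 386282.86445
Total PV = 598735.31686 + 386282.86445 = 985018.18130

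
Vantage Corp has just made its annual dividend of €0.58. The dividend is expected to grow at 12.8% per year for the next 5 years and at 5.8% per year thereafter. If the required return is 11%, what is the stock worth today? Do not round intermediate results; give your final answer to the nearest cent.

D_1 = 0.65424
D_2 = 0.73798
D_3 = 0.83244
D_4 = 0.93900
D_5 = 1.05919
Terminal value at year 5: TV = D_5×(1+g_2)/(r−g_2) = 1.12062/0.052 = 21.55042
P_0 = D_1/(1+r)^1 + D_2/(1+r)^2 + D_3/(1+r)^3 + D_4/(1+r)^4 + D_5/(1+r)^5 + TV/(1+r)^5
    = 0.58941 + 0.59896 + 0.60868 + 0.61855 + 0.62858 + 12.78913 = 15.83330

€15.83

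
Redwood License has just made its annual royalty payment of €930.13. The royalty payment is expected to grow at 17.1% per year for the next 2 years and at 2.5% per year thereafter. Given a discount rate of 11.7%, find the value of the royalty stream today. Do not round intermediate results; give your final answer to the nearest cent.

€13386.37

D_1 = 1089.18223
D_2 = 1275.43239
Terminal value at year 2: TV = D_2×(1+g_2)/(r−g_2) = 1307.31820/0.092 = 14209.98045
P_0 = D_1/(1+r)^1 + D_2/(1+r)^2 + TV/(1+r)^2
    = 975.09600 + 1022.23582 + 11389.04042 = 13386.37224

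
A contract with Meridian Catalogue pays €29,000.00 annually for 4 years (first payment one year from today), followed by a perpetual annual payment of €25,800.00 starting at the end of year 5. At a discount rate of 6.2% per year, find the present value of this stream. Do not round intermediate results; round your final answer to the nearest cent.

€427166.78

PV of 4-year annuity: €29,000.00 × [1 − (1+0.062)^−4] / 0.062 = 100029.56425
Perpetuity value at year 4: €25,800.00 / 0.062 = 416129.03226
PV of perpetuity: 416129.03226 / (1+0.062)^4 = 327137.21303
Total PV = 100029.56425 + 327137.21303 = 427166.77728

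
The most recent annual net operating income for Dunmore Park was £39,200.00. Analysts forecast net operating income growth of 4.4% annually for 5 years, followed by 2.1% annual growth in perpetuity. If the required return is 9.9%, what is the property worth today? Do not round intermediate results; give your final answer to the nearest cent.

£565410.40

D_1 = 40924.80000
D_2 = 42725.49120
D_3 = 44605.41281
D_4 = 46568.05098
D_5 = 48617.04522
Terminal value at year 5: TV = D_5×(1+g_2)/(r−g_2) = 49638.00317/0.078 = 636384.65601
P_0 = D_1/(1+r)^1 + D_2/(1+r)^2 + D_3/(1+r)^3 + D_4/(1+r)^4 + D_5/(1+r)^5 + TV/(1+r)^5
    = 37238.21656 + 35374.61155 + 33604.27157 + 31922.52913 + 30324.95033 + 396945.82423 = 565410.40337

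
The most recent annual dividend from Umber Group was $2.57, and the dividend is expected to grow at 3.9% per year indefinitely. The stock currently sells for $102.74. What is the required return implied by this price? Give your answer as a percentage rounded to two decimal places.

6.50%

D₁ = $2.57 × 1.039 = $2.6702
P = D₁/(r − g) ⇒ r = D₁/P + g = $2.6702/$102.74 + 0.039 = 0.025990 + 0.039 = 0.064990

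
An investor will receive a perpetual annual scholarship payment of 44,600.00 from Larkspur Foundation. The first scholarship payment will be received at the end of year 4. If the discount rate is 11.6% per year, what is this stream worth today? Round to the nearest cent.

Value at end of year 3: C / r = 44,600.00 / 0.116 = 384,482.7586
Discount to today: PV = 384,482.7586 / (1 + 0.116)^3 = 384,482.7586 / 1.389929 = 276,620.45

276620.45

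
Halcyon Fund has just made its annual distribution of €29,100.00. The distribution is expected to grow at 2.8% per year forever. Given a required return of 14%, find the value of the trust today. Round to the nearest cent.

D₁ = D₀ × (1 + g) = €29,100.00 × 1.028 = €29,914.8000
Growing perpetuity: P = D₁ / (r − g) = €29,914.8000 / (0.14 − 0.028) = €267,096.43

€267096.43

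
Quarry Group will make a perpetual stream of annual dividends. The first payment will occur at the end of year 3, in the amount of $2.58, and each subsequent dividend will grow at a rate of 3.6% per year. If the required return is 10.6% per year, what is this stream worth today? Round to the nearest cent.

$30.13

Value at end of year 2: C₁ / (r − g) = $2.58 / (0.106 − 0.036) = $36.8571
Discount to today: PV = $36.8571 / (1 + 0.106)^2 = $36.8571 / 1.223236 = $30.13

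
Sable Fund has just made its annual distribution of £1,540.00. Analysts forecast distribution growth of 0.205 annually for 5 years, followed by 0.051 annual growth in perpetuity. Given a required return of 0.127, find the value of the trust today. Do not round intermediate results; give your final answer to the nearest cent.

£39213.66

D_1 = 1855.70000
D_2 = 2236.11850
D_3 = 2694.52279
D_4 = 3246.89996
D_5 = 3912.51446
Terminal value at year 5: TV = D_5×(1+g_2)/(r−g_2) = 4112.05270/0.076 = 54105.95651
P_0 = D_1/(1+r)^1 + D_2/(1+r)^2 + D_3/(1+r)^3 + D_4/(1+r)^4 + D_5/(1+r)^5 + TV/(1+r)^5
    = 1646.58385 + 1760.54440 + 1882.39219 + 2012.67311 + 2151.97081 + 29759.49100 = 39213.65537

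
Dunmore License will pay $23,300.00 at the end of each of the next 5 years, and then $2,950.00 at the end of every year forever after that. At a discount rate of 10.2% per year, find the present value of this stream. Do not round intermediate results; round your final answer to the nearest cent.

$105671.55

PV of 5-year annuity: $23,300.00 × [1 − (1+0.102)^−5] / 0.102 = 87875.89447
Perpetuity value at year 5: $2,950.00 / 0.102 = 28921.56863
PV of perpetuity: 28921.56863 / (1+0.102)^5 = 17795.65066
Total PV = 87875.89447 + 17795.65066 = 105671.54513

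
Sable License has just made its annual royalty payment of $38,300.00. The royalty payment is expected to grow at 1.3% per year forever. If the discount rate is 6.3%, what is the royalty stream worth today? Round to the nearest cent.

D₁ = D₀ × (1 + g) = $38,300.00 × 1.013 = $38,797.9000
Growing perpetuity: P = D₁ / (r − g) = $38,797.9000 / (0.063 − 0.013) = $775,958.00

$775958.00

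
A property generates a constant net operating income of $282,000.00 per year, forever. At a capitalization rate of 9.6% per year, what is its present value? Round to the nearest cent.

$2937500.00

Level perpetuity: PV = C / r = $282,000.00 / 0.096 = $2,937,500.00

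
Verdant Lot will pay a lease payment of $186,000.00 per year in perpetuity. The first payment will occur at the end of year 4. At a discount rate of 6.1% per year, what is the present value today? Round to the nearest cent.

$2552918.54

Value at end of year 3: C / r = $186,000.00 / 0.061 = $3,049,180.3279
Discount to today: PV = $3,049,180.3279 / (1 + 0.061)^3 = $3,049,180.3279 / 1.194390 = $2,552,918.54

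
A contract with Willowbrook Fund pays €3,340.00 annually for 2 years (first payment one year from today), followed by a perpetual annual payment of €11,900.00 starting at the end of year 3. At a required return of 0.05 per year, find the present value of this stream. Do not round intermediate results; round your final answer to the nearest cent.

PV of 2-year annuity: €3,340.00 × [1 − (1+0.05)^−2] / 0.05 = 6210.43084
Perpetuity value at year 2: €11,900.00 / 0.05 = 238000.00000
PV of perpetuity: 238000.00000 / (1+0.05)^2 = 215873.01587
Total PV = 6210.43084 + 215873.01587 = 222083.44671

€222083.45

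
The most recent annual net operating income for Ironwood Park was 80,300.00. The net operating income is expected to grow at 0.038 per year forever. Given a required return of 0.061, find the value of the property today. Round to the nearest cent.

3623973.91

D₁ = D₀ × (1 + g) = 80,300.00 × 1.038 = 83,351.4000
Growing perpetuity: P = D₁ / (r − g) = 83,351.4000 / (0.061 − 0.038) = 3,623,973.91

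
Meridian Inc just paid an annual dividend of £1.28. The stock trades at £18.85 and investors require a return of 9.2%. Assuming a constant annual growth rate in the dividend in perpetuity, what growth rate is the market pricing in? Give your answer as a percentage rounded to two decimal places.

P = D₀(1+g)/(r−g) ⇒ P(r−g) = D₀(1+g) ⇒ g(P+D₀) = P·r − D₀
g = (P·r − D₀)/(P + D₀) = (£18.85×0.092 − £1.28) / (£18.85 + £1.28) = 0.022563

2.26%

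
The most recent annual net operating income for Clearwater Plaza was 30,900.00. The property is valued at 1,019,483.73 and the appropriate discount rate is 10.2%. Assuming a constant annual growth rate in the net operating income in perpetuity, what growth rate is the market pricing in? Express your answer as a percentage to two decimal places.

P = D₀(1+g)/(r−g) ⇒ P(r−g) = D₀(1+g) ⇒ g(P+D₀) = P·r − D₀
g = (P·r − D₀)/(P + D₀) = (1,019,483.73×0.102 − 30,900.00) / (1,019,483.73 + 30,900.00) = 0.069582

6.96%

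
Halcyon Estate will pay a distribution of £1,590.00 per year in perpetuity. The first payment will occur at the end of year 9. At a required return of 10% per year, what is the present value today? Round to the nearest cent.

£7417.47

Value at end of year 8: C / r = £1,590.00 / 0.1 = £15,900.0000
Discount to today: PV = £15,900.0000 / (1 + 0.1)^8 = £15,900.0000 / 2.143589 = £7,417.47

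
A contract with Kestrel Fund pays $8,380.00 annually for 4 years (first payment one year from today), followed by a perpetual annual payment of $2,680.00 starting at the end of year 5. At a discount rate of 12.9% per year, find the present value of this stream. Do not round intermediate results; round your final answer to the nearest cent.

$37764.97

PV of 4-year annuity: $8,380.00 × [1 − (1+0.129)^−4] / 0.129 = 24977.94905
Perpetuity value at year 4: $2,680.00 / 0.129 = 20775.19380
PV of perpetuity: 20775.19380 / (1+0.129)^4 = 12787.01916
Total PV = 24977.94905 + 12787.01916 = 37764.96821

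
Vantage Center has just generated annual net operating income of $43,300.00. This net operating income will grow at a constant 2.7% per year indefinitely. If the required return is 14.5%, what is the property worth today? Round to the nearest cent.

D₁ = D₀ × (1 + g) = $43,300.00 × 1.027 = $44,469.1000
Growing perpetuity: P = D₁ / (r − g) = $44,469.1000 / (0.145 − 0.027) = $376,856.78

$376856.78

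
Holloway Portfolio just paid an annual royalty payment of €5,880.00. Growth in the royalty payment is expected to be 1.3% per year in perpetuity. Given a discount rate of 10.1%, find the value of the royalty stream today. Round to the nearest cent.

D₁ = D₀ × (1 + g) = €5,880.00 × 1.013 = €5,956.4400
Growing perpetuity: P = D₁ / (r − g) = €5,956.4400 / (0.101 − 0.013) = €67,686.82

€67686.82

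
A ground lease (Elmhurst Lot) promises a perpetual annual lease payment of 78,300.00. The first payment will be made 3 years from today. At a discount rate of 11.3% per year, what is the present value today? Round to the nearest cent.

559362.04

Value at end of year 2: C / r = 78,300.00 / 0.113 = 692,920.3540
Discount to today: PV = 692,920.3540 / (1 + 0.113)^2 = 692,920.3540 / 1.238769 = 559,362.04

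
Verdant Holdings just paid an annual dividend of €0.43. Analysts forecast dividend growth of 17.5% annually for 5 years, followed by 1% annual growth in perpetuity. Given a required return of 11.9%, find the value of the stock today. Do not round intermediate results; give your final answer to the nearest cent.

€7.58

D_1 = 0.50525
D_2 = 0.59367
D_3 = 0.69756
D_4 = 0.81963
D_5 = 0.96307
Terminal value at year 5: TV = D_5×(1+g_2)/(r−g_2) = 0.97270/0.109 = 8.92386
P_0 = D_1/(1+r)^1 + D_2/(1+r)^2 + D_3/(1+r)^3 + D_4/(1+r)^4 + D_5/(1+r)^5 + TV/(1+r)^5
    = 0.45152 + 0.47412 + 0.49784 + 0.52276 + 0.54892 + 5.08630 = 7.58145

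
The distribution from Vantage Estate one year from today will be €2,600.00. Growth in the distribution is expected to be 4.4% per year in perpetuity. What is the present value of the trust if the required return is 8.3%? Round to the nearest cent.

€66666.67

Growing perpetuity: P = D₁ / (r − g) = €2,600.0000 / (0.083 − 0.044) = €66,666.67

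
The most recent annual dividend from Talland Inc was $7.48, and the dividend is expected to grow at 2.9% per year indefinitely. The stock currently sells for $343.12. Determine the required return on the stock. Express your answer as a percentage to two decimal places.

D₁ = $7.48 × 1.029 = $7.6969
P = D₁/(r − g) ⇒ r = D₁/P + g = $7.6969/$343.12 + 0.029 = 0.022432 + 0.029 = 0.051432

5.14%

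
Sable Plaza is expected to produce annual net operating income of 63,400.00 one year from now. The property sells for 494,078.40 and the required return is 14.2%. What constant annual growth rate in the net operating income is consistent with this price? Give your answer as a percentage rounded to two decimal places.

P = D₁/(r−g) ⇒ g = r − D₁/P = 0.142 − 63,400.00/494,078.40 = 0.013680

1.37%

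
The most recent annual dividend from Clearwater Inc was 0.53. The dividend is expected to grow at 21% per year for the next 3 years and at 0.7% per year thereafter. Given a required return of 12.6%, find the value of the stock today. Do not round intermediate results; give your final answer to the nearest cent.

7.40

D_1 = 0.64130
D_2 = 0.77597
D_3 = 0.93893
Terminal value at year 3: TV = D_3×(1+g_2)/(r−g_2) = 0.94550/0.119 = 7.94538
P_0 = D_1/(1+r)^1 + D_2/(1+r)^2 + D_3/(1+r)^3 + TV/(1+r)^3
    = 0.56954 + 0.61203 + 0.65768 + 5.56544 = 7.40469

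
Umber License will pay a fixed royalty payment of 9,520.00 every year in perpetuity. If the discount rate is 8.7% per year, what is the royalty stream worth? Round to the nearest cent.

109425.29

Level perpetuity: PV = C / r = 9,520.00 / 0.087 = 109,425.29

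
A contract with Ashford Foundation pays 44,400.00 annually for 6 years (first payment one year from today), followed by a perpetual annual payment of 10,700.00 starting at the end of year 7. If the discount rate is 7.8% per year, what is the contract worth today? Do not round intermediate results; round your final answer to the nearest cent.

293920.30

PV of 6-year annuity: 44,400.00 × [1 − (1+0.078)^−6] / 0.078 = 206507.17827
Perpetuity value at year 6: 10,700.00 / 0.078 = 137179.48718
PV of perpetuity: 137179.48718 / (1+0.078)^6 = 87413.11764
Total PV = 206507.17827 + 87413.11764 = 293920.29591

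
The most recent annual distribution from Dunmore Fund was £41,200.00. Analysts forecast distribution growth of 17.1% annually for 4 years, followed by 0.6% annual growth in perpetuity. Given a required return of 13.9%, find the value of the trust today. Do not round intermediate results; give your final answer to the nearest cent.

D_1 = 48245.20000
D_2 = 56495.12920
D_3 = 66155.79629
D_4 = 77468.43746
Terminal value at year 4: TV = D_4×(1+g_2)/(r−g_2) = 77933.24808/0.133 = 585964.27131
P_0 = D_1/(1+r)^1 + D_2/(1+r)^2 + D_3/(1+r)^3 + D_4/(1+r)^4 + TV/(1+r)^4
    = 42357.50658 + 43547.53311 + 44770.99321 + 46028.82621 + 348157.88847 = 524862.74759

£524862.75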